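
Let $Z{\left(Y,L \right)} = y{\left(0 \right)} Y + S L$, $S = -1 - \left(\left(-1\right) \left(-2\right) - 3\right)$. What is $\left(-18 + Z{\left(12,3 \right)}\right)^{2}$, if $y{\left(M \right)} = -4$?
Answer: $4356$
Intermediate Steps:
$S = 0$ ($S = -1 - \left(2 - 3\right) = -1 - -1 = -1 + 1 = 0$)
$Z{\left(Y,L \right)} = - 4 Y$ ($Z{\left(Y,L \right)} = - 4 Y + 0 L = - 4 Y + 0 = - 4 Y$)
$\left(-18 + Z{\left(12,3 \right)}\right)^{2} = \left(-18 - 48\right)^{2} = \left(-66\right)^{2} = 4356$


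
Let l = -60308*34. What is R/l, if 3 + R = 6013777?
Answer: -3006887/1025236 ≈ -2.9329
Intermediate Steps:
R = 6013774 (R = -3 + 6013777 = 6013774)
l = -2050472
R/l = 6013774/(-2050472) = 6013774*(-1/2050472) = -3006887/1025236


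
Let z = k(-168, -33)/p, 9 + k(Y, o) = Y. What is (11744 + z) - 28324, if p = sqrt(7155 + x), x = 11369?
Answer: -16580 - 177*sqrt(4631)/9262 ≈ -16581.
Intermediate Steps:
k(Y, o) = -9 + Y
p = 2*sqrt(4631) (p = sqrt(7155 + 11369) = sqrt(18524) = 2*sqrt(4631) ≈ 136.10)
z = -177*sqrt(4631)/9262 (z = (-9 - 168)/((2*sqrt(4631))) = -177*sqrt(4631)/9262 ≈ -1.3005)
(11744 + z) - 28324 = (11744 - 177*sqrt(4631)/9262) - 28324 = -16580 - 177*sqrt(4631)/9262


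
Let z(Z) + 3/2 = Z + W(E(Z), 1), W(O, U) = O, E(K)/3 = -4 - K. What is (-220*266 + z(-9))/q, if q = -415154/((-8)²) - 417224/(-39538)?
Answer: 37017373424/4096914129 ≈ 9.0354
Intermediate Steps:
E(K) = -12 - 3*K (E(K) = 3*(-4 - K) = -12 - 3*K)
z(Z) = -27/2 - 2*Z (z(Z) = -3/2 + (Z + (-12 - 3*Z)) = -3/2 + (-12 - 2*Z) = -27/2 - 2*Z)
q = -4096914129/632608 (q = -415154/64 - 417224*(-1/39538) = -415154*1/64 + 208612/19769 = -207577/32 + 208612/19769 = -4096914129/632608 ≈ -6476.2)
(-220*266 + z(-9))/q = (-220*266 + (-27/2 - 2*(-9)))/(-4096914129/632608) = (-58520 + (-27/2 + 18))*(-632608/4096914129) = (-58520 + 9/2)*(-632608/4096914129) = -117031/2*(-632608/4096914129) = 37017373424/4096914129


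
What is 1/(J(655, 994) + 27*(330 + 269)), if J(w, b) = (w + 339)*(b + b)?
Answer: 1/1992245 ≈ 5.0195e-7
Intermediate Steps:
J(w, b) = 2*b*(339 + w) (J(w, b) = (339 + w)*(2*b) = 2*b*(339 + w))
1/(J(655, 994) + 27*(330 + 269)) = 1/(2*994*(339 + 655) + 27*(330 + 269)) = 1/(2*994*994 + 27*599) = 1/(1976072 + 16173) = 1/1992245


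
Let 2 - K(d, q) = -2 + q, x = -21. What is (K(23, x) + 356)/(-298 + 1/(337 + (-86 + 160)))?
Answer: -156591/122477 ≈ -1.2785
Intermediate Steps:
K(d, q) = 4 - q (K(d, q) = 2 - (-2 + q) = 2 + (2 - q) = 4 - q)
(K(23, x) + 356)/(-298 + 1/(337 + (-86 + 160))) = ((4 - 1*(-21)) + 356)/(-298 + 1/(337 + (-86 + 160))) = ((4 + 21) + 356)/(-298 + 1/(337 + 74)) = (25 + 356)/(-298 + 1/411) = 381/(-298 + 1/411) = 381/(-122477/411) = 381*(-411/122477) = -156591/122477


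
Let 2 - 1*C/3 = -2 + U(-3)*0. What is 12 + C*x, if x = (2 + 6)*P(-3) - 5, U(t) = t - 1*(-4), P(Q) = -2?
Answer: -240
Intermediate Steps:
U(t) = 4 + t (U(t) = t + 4 = 4 + t)
C = 12 (C = 6 - 3*(-2 + (4 - 3)*0) = 6 - 3*(-2 + 1*0) = 6 - 3*(-2 + 0) = 6 - 3*(-2) = 6 + 6 = 12)
x = -21 (x = (2 + 6)*(-2) - 5 = 8*(-2) - 5 = -16 - 5 = -21)
12 + C*x = 12 + 12*(-21) = 12 - 252 = -240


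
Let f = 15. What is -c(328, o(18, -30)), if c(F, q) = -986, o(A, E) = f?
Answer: 986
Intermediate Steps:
o(A, E) = 15
-c(328, o(18, -30)) = -1*(-986) = 986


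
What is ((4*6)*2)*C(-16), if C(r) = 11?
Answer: 528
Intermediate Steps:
((4*6)*2)*C(-16) = ((4*6)*2)*11 = (24*2)*11 = 48*11 = 528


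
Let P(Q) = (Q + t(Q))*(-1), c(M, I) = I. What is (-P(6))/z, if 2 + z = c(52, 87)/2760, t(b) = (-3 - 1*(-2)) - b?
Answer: 920/1811 ≈ 0.50801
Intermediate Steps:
t(b) = -1 - b (t(b) = (-3 + 2) - b = -1 - b)
z = -1811/920 (z = -2 + 87/2760 = -2 + 87*(1/2760) = -2 + 29/920 = -1811/920 ≈ -1.9685)
P(Q) = 1 (P(Q) = (Q + (-1 - Q))*(-1) = -1*(-1) = 1)
(-P(6))/z = (-1*1)/(-1811/920) = -1*(-920/1811) = 920/1811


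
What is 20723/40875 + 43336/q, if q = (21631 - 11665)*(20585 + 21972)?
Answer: 488381865157/963112786625 ≈ 0.50709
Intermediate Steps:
q = 424123062 (q = 9966*42557 = 424123062)
20723/40875 + 43336/q = 20723/40875 + 43336/424123062 = 20723*(1/40875) + 43336*(1/424123062) = 20723/40875 + 21668/212061531 = 488381865157/963112786625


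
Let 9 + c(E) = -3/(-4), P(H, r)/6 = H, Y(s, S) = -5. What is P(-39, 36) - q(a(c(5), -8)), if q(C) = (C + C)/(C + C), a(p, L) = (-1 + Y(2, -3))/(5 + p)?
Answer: -235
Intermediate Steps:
P(H, r) = 6*H
c(E) = -33/4 (c(E) = -9 - 3/(-4) = -9 - 3*(-¼) = -9 + ¾ = -33/4)
a(p, L) = -6/(5 + p) (a(p, L) = (-1 - 5)/(5 + p) = -6/(5 + p))
q(C) = 1 (q(C) = (2*C)/((2*C)) = (2*C)*(1/(2*C)) = 1)
P(-39, 36) - q(a(c(5), -8)) = 6*(-39) - 1*1 = -234 - 1 = -235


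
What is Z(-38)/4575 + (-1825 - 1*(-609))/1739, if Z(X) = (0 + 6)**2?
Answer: -1833532/2651975 ≈ -0.69138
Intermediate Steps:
Z(X) = 36 (Z(X) = 6**2 = 36)
Z(-38)/4575 + (-1825 - 1*(-609))/1739 = 36/4575 + (-1825 - 1*(-609))/1739 = 36*(1/4575) + (-1825 + 609)*(1/1739) = 12/1525 - 1216*1/1739 = 12/1525 - 1216/1739 = -1833532/2651975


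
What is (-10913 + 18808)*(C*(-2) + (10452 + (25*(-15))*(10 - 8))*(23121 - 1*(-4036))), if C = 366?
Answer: 2080146825390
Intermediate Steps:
(-10913 + 18808)*(C*(-2) + (10452 + (25*(-15))*(10 - 8))*(23121 - 1*(-4036))) = (-10913 + 18808)*(366*(-2) + (10452 + (25*(-15))*(10 - 8))*(23121 - 1*(-4036))) = 7895*(-732 + (10452 - 375*2)*(23121 + 4036)) = 7895*(-732 + (10452 - 750)*27157) = 7895*(-732 + 9702*27157) = 7895*(-732 + 263477214) = 7895*263476482 = 2080146825390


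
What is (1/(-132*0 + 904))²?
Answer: 1/817216 ≈ 1.2237e-6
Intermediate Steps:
(1/(-132*0 + 904))² = (1/(0 + 904))² = (1/904)² = 1/817216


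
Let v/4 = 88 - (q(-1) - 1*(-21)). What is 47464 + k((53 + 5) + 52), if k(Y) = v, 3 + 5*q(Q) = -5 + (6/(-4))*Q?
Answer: 238686/5 ≈ 47737.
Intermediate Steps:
q(Q) = -8/5 - 3*Q/10 (q(Q) = -⅗ + (-5 + (6/(-4))*Q)/5 = -⅗ + (-5 + (6*(-¼))*Q)/5 = -⅗ + (-5 - 3*Q/2)/5 = -⅗ + (-1 - 3*Q/10) = -8/5 - 3*Q/10)
v = 1366/5 (v = 4*(88 - ((-8/5 - 3/10*(-1)) - 1*(-21))) = 4*(88 - ((-8/5 + 3/10) + 21)) = 4*(88 - (-13/10 + 21)) = 4*(88 - 1*197/10) = 4*(88 - 197/10) = 4*(683/10) = 1366/5 ≈ 273.20)
k(Y) = 1366/5
47464 + k((53 + 5) + 52) = 47464 + 1366/5 = 238686/5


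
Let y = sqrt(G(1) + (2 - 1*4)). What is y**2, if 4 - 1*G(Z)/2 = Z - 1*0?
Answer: 4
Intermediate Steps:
G(Z) = 8 - 2*Z (G(Z) = 8 - 2*(Z - 1*0) = 8 - 2*(Z + 0) = 8 - 2*Z)
y = 2 (y = sqrt((8 - 2*1) + (2 - 1*4)) = sqrt((8 - 2) + (2 - 4)) = sqrt(6 - 2) = sqrt(4) = 2)
y**2 = 2**2 = 4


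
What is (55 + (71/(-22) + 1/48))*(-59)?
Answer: -1613473/528 ≈ -3055.8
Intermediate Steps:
(55 + (71/(-22) + 1/48))*(-59) = (55 + (71*(-1/22) + 1*(1/48)))*(-59) = (55 + (-71/22 + 1/48))*(-59) = (55 - 1693/528)*(-59) = (27347/528)*(-59) = -1613473/528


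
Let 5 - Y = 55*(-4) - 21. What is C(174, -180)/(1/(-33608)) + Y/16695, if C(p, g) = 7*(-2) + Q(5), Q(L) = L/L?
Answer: 2431370842/5565 ≈ 4.3690e+5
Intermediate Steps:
Q(L) = 1
C(p, g) = -13 (C(p, g) = 7*(-2) + 1 = -14 + 1 = -13)
Y = 246 (Y = 5 - (55*(-4) - 21) = 5 - (-220 - 21) = 5 - 1*(-241) = 5 + 241 = 246)
C(174, -180)/(1/(-33608)) + Y/16695 = -13/(1/(-33608)) + 246/16695 = -13/(-1/33608) + 246*(1/16695) = -13*(-33608) + 82/5565 = 436904 + 82/5565 = 2431370842/5565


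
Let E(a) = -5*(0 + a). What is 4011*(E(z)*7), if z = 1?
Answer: -140385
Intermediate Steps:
E(a) = -5*a
4011*(E(z)*7) = 4011*(-5*1*7) = 4011*(-5*7) = 4011*(-35) = -140385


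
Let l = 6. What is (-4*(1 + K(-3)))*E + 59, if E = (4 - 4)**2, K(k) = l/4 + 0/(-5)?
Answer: 59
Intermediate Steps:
K(k) = 3/2 (K(k) = 6/4 + 0/(-5) = 6*(1/4) + 0*(-1/5) = 3/2 + 0 = 3/2)
E = 0 (E = 0**2 = 0)
(-4*(1 + K(-3)))*E + 59 = -4*(1 + 3/2)*0 + 59 = -4*5/2*0 + 59 = -10*0 + 59 = 0 + 59 = 59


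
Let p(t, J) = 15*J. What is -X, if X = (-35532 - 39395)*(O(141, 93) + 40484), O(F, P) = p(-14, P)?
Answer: 3137867833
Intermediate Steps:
O(F, P) = 15*P
X = -3137867833 (X = (-35532 - 39395)*(15*93 + 40484) = -74927*(1395 + 40484) = -74927*41879 = -3137867833)
-X = -1*(-3137867833) = 3137867833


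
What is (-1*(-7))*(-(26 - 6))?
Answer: -140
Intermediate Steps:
(-1*(-7))*(-(26 - 6)) = 7*(-1*20) = 7*(-20) = -140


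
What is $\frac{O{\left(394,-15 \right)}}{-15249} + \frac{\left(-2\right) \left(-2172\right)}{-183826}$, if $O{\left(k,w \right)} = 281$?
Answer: $- \frac{58948381}{1401581337} \approx -0.042058$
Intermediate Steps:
$\frac{O{\left(394,-15 \right)}}{-15249} + \frac{\left(-2\right) \left(-2172\right)}{-183826} = \frac{281}{-15249} + \frac{\left(-2\right) \left(-2172\right)}{-183826} = 281 \left(- \frac{1}{15249}\right) + 4344 \left(- \frac{1}{183826}\right) = - \frac{281}{15249} - \frac{2172}{91913} = - \frac{58948381}{1401581337}$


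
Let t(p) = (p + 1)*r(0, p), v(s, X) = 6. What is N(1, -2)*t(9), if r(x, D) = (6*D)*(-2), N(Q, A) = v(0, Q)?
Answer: -6480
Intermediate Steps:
N(Q, A) = 6
r(x, D) = -12*D
t(p) = -12*p*(1 + p) (t(p) = (p + 1)*(-12*p) = (1 + p)*(-12*p) = -12*p*(1 + p))
N(1, -2)*t(9) = 6*(-12*9*(1 + 9)) = 6*(-12*9*10) = 6*(-1080) = -6480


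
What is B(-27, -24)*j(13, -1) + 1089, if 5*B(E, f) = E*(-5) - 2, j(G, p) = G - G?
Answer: 1089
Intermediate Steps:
j(G, p) = 0
B(E, f) = -⅖ - E (B(E, f) = (E*(-5) - 2)/5 = (-5*E - 2)/5 = (-2 - 5*E)/5 = -⅖ - E)
B(-27, -24)*j(13, -1) + 1089 = (-⅖ - 1*(-27))*0 + 1089 = (-⅖ + 27)*0 + 1089 = (133/5)*0 + 1089 = 0 + 1089 = 1089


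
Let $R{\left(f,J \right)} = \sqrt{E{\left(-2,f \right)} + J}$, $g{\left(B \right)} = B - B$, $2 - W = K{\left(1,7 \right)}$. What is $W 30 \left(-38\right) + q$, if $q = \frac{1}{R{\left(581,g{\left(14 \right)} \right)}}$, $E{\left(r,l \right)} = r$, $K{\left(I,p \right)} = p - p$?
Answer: $-2280 - \frac{i \sqrt{2}}{2} \approx -2280.0 - 0.70711 i$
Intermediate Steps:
$K{\left(I,p \right)} = 0$
$W = 2$ ($W = 2 - 0 = 2 + 0 = 2$)
$g{\left(B \right)} = 0$
$R{\left(f,J \right)} = \sqrt{-2 + J}$
$q = - \frac{i \sqrt{2}}{2}$ ($q = \frac{1}{\sqrt{-2 + 0}} = \frac{1}{\sqrt{-2}} = \frac{1}{i \sqrt{2}} = - \frac{i \sqrt{2}}{2} \approx - 0.70711 i$)
$W 30 \left(-38\right) + q = 2 \cdot 30 \left(-38\right) - \frac{i \sqrt{2}}{2} = 60 \left(-38\right) - \frac{i \sqrt{2}}{2} = -2280 - \frac{i \sqrt{2}}{2}$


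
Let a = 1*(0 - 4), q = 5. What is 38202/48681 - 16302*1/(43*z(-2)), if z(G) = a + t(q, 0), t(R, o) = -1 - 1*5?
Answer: 135004087/3488805 ≈ 38.696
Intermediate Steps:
t(R, o) = -6 (t(R, o) = -1 - 5 = -6)
a = -4 (a = 1*(-4) = -4)
z(G) = -10 (z(G) = -4 - 6 = -10)
38202/48681 - 16302*1/(43*z(-2)) = 38202/48681 - 16302/((-10*43)) = 38202*(1/48681) - 16302/(-430) = 12734/16227 - 16302*(-1/430) = 12734/16227 + 8151/215 = 135004087/3488805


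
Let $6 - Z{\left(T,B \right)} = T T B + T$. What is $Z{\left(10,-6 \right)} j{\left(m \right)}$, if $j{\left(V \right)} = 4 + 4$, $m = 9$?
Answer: $4768$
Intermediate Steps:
$Z{\left(T,B \right)} = 6 - T - B T^{2}$ ($Z{\left(T,B \right)} = 6 - \left(T T B + T\right) = 6 - \left(T^{2} B + T\right) = 6 - \left(B T^{2} + T\right) = 6 - \left(T + B T^{2}\right) = 6 - T - B T^{2}$)
$j{\left(V \right)} = 8$
$Z{\left(10,-6 \right)} j{\left(m \right)} = \left(6 - 10 - - 6 \cdot 10^{2}\right) 8 = \left(6 - 10 - \left(-6\right) 100\right) 8 = \left(6 - 10 + 600\right) 8 = 596 \cdot 8 = 4768$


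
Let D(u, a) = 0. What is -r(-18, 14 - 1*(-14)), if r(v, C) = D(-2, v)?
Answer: 0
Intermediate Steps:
r(v, C) = 0
-r(-18, 14 - 1*(-14)) = -1*0 = 0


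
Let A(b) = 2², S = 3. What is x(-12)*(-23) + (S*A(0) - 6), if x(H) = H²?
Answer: -3306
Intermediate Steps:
A(b) = 4
x(-12)*(-23) + (S*A(0) - 6) = (-12)²*(-23) + (3*4 - 6) = 144*(-23) + (12 - 6) = -3312 + 6 = -3306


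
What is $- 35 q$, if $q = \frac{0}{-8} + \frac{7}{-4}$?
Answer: $\frac{245}{4} \approx 61.25$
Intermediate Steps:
$q = - \frac{7}{4}$ ($q = 0 \left(- \frac{1}{8}\right) + 7 \left(- \frac{1}{4}\right) = 0 - \frac{7}{4} = - \frac{7}{4} \approx -1.75$)
$- 35 q = \left(-35\right) \left(- \frac{7}{4}\right) = \frac{245}{4}$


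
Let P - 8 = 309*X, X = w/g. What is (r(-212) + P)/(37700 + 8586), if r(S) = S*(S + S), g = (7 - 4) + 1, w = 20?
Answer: 91441/46286 ≈ 1.9756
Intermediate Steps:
g = 4 (g = 3 + 1 = 4)
r(S) = 2*S² (r(S) = S*(2*S) = 2*S²)
X = 5 (X = 20/4 = 20*(¼) = 5)
P = 1553 (P = 8 + 309*5 = 8 + 1545 = 1553)
(r(-212) + P)/(37700 + 8586) = (2*(-212)² + 1553)/(37700 + 8586) = (2*44944 + 1553)/46286 = (89888 + 1553)*(1/46286) = 91441*(1/46286) = 91441/46286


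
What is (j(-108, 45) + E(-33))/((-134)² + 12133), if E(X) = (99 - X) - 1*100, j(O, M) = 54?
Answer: 86/30089 ≈ 0.0028582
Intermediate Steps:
E(X) = -1 - X (E(X) = (99 - X) - 100 = -1 - X)
(j(-108, 45) + E(-33))/((-134)² + 12133) = (54 + (-1 - 1*(-33)))/((-134)² + 12133) = (54 + (-1 + 33))/(17956 + 12133) = (54 + 32)/30089 = 86*(1/30089) = 86/30089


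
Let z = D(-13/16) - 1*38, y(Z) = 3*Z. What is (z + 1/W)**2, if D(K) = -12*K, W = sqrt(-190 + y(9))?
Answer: 2081331/2608 + 113*I*sqrt(163)/326 ≈ 798.06 + 4.4254*I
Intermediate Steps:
W = I*sqrt(163) (W = sqrt(-190 + 3*9) = sqrt(-190 + 27) = sqrt(-163) = I*sqrt(163) ≈ 12.767*I)
z = -113/4 (z = -(-156)/16 - 1*38 = -(-156)/16 - 38 = -12*(-13/16) - 38 = 39/4 - 38 = -113/4 ≈ -28.250)
(z + 1/W)**2 = (-113/4 + 1/(I*sqrt(163)))**2 = (-113/4 - I*sqrt(163)/163)**2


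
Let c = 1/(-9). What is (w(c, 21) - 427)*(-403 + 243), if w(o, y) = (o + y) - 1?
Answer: 586240/9 ≈ 65138.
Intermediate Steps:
c = -1/9 ≈ -0.11111
w(o, y) = -1 + o + y
(w(c, 21) - 427)*(-403 + 243) = ((-1 - 1/9 + 21) - 427)*(-403 + 243) = (179/9 - 427)*(-160) = -3664/9*(-160) = 586240/9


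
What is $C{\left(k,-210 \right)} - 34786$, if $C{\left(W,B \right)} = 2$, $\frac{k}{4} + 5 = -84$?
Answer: $-34784$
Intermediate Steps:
$k = -356$ ($k = -20 + 4 \left(-84\right) = -20 - 336 = -356$)
$C{\left(k,-210 \right)} - 34786 = 2 - 34786 = -34784$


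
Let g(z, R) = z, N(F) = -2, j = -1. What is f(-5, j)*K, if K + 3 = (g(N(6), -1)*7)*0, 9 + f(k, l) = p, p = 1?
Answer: 24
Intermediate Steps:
f(k, l) = -8 (f(k, l) = -9 + 1 = -8)
K = -3 (K = -3 - 2*7*0 = -3 - 14*0 = -3 + 0 = -3)
f(-5, j)*K = -8*(-3) = 24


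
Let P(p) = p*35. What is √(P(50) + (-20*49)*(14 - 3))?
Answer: I*√9030 ≈ 95.026*I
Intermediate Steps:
P(p) = 35*p
√(P(50) + (-20*49)*(14 - 3)) = √(35*50 + (-20*49)*(14 - 3)) = √(1750 - 980*11) = √(1750 - 10780) = √(-9030) = I*√9030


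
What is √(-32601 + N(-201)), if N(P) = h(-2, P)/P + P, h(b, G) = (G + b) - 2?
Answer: I*√1325192397/201 ≈ 181.11*I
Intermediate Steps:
h(b, G) = -2 + G + b
N(P) = P + (-4 + P)/P (N(P) = (-2 + P - 2)/P + P = (-4 + P)/P + P = P + (-4 + P)/P)
√(-32601 + N(-201)) = √(-32601 + (1 - 201 - 4/(-201))) = √(-32601 + (1 - 201 - 4*(-1/201))) = √(-32601 + (1 - 201 + 4/201)) = √(-32601 - 40196/201) = √(-6592997/201) = I*√1325192397/201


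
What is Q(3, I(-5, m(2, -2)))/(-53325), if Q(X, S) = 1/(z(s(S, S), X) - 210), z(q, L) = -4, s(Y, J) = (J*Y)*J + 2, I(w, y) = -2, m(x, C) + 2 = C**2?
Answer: 1/11411550 ≈ 8.7630e-8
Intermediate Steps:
m(x, C) = -2 + C**2
s(Y, J) = 2 + Y*J**2 (s(Y, J) = Y*J**2 + 2 = 2 + Y*J**2)
Q(X, S) = -1/214 (Q(X, S) = 1/(-4 - 210) = 1/(-214) = -1/214)
Q(3, I(-5, m(2, -2)))/(-53325) = -1/214/(-53325) = -1/214*(-1/53325) = 1/11411550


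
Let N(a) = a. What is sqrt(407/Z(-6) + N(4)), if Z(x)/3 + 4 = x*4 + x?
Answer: sqrt(102)/102 ≈ 0.099015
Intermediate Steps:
Z(x) = -12 + 15*x (Z(x) = -12 + 3*(x*4 + x) = -12 + 3*(4*x + x) = -12 + 3*(5*x) = -12 + 15*x)
sqrt(407/Z(-6) + N(4)) = sqrt(407/(-12 + 15*(-6)) + 4) = sqrt(407/(-12 - 90) + 4) = sqrt(407/(-102) + 4) = sqrt(407*(-1/102) + 4) = sqrt(-407/102 + 4) = sqrt(1/102) = sqrt(102)/102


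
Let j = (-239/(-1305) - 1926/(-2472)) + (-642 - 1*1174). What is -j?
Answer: 975873187/537660 ≈ 1815.0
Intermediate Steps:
j = -975873187/537660 (j = (-239*(-1/1305) - 1926*(-1/2472)) + (-642 - 1174) = (239/1305 + 321/412) - 1816 = 517373/537660 - 1816 = -975873187/537660 ≈ -1815.0)
-j = -1*(-975873187/537660) = 975873187/537660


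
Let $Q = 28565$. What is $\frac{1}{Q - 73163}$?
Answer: $- \frac{1}{44598} \approx -2.2423 \cdot 10^{-5}$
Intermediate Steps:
$\frac{1}{Q - 73163} = \frac{1}{28565 - 73163} = \frac{1}{-44598} = - \frac{1}{44598}$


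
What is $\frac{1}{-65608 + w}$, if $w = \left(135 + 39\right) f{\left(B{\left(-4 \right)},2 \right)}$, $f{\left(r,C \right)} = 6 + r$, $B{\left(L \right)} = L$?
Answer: $- \frac{1}{65260} \approx -1.5323 \cdot 10^{-5}$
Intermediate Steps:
$w = 348$ ($w = \left(135 + 39\right) \left(6 - 4\right) = 174 \cdot 2 = 348$)
$\frac{1}{-65608 + w} = \frac{1}{-65608 + 348} = \frac{1}{-65260} = - \frac{1}{65260}$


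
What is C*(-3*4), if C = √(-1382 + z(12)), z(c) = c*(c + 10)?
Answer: -12*I*√1118 ≈ -401.24*I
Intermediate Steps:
z(c) = c*(10 + c)
C = I*√1118 (C = √(-1382 + 12*(10 + 12)) = √(-1382 + 12*22) = √(-1382 + 264) = √(-1118) = I*√1118 ≈ 33.437*I)
C*(-3*4) = (I*√1118)*(-3*4) = (I*√1118)*(-12) = -12*I*√1118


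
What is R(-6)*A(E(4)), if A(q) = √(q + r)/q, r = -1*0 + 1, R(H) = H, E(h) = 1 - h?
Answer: 2*I*√2 ≈ 2.8284*I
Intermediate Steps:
r = 1 (r = 0 + 1 = 1)
A(q) = √(1 + q)/q (A(q) = √(q + 1)/q = √(1 + q)/q)
R(-6)*A(E(4)) = -6*√(1 + (1 - 1*4))/(1 - 1*4) = -6*√(1 + (1 - 4))/(1 - 4) = -6*√(1 - 3)/(-3) = -(-2)*√(-2) = -(-2)*I*√2 = 2*I*√2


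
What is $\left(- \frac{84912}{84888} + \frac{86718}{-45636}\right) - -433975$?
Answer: $\frac{11674900557161}{26902422} \approx 4.3397 \cdot 10^{5}$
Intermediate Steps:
$\left(- \frac{84912}{84888} + \frac{86718}{-45636}\right) - -433975 = \left(\left(-84912\right) \frac{1}{84888} + 86718 \left(- \frac{1}{45636}\right)\right) + 433975 = \left(- \frac{3538}{3537} - \frac{14453}{7606}\right) + 433975 = - \frac{78030289}{26902422} + 433975 = \frac{11674900557161}{26902422}$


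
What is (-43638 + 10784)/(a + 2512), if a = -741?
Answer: -32854/1771 ≈ -18.551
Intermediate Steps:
(-43638 + 10784)/(a + 2512) = (-43638 + 10784)/(-741 + 2512) = -32854/1771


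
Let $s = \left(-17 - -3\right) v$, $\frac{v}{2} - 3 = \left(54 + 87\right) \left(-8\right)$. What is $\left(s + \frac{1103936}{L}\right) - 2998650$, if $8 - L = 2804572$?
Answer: $- \frac{2080390794134}{701141} \approx -2.9672 \cdot 10^{6}$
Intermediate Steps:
$L = -2804564$ ($L = 8 - 2804572 = -2804564$)
$v = -2250$ ($v = 6 + 2 \left(54 + 87\right) \left(-8\right) = 6 + 2 \cdot 141 \left(-8\right) = 6 + 2 \left(-1128\right) = 6 - 2256 = -2250$)
$s = 31500$ ($s = \left(-17 - -3\right) \left(-2250\right) = \left(-17 + 3\right) \left(-2250\right) = \left(-14\right) \left(-2250\right) = 31500$)
$\left(s + \frac{1103936}{L}\right) - 2998650 = \left(31500 + \frac{1103936}{-2804564}\right) - 2998650 = \left(31500 + 1103936 \left(- \frac{1}{2804564}\right)\right) - 2998650 = \left(31500 - \frac{275984}{701141}\right) - 2998650 = \frac{22085665516}{701141} - 2998650 = - \frac{2080390794134}{701141}$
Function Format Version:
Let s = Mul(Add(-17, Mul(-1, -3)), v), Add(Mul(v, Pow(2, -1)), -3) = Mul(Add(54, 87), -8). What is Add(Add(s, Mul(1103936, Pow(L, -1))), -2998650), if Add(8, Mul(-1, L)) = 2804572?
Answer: Rational(-2080390794134, 701141) ≈ -2.9672e+6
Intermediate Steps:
L = -2804564 (L = Add(8, Mul(-1, 2804572)) = Add(8, -2804572) = -2804564)
v = -2250 (v = Add(6, Mul(2, Mul(Add(54, 87), -8))) = Add(6, Mul(2, Mul(141, -8))) = Add(6, Mul(2, -1128)) = Add(6, -2256) = -2250)
s = 31500 (s = Mul(Add(-17, Mul(-1, -3)), -2250) = Mul(Add(-17, 3), -2250) = Mul(-14, -2250) = 31500)
Add(Add(s, Mul(1103936, Pow(L, -1))), -2998650) = Add(Add(31500, Mul(1103936, Pow(-2804564, -1))), -2998650) = Add(Add(31500, Mul(1103936, Rational(-1, 2804564))), -2998650) = Add(Add(31500, Rational(-275984, 701141)), -2998650) = Add(Rational(22085665516, 701141), -2998650) = Rational(-2080390794134, 701141)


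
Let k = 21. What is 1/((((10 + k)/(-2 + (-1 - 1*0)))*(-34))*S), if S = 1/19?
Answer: 57/1054 ≈ 0.054080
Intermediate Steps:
S = 1/19 ≈ 0.052632
1/((((10 + k)/(-2 + (-1 - 1*0)))*(-34))*S) = 1/((((10 + 21)/(-2 + (-1 - 1*0)))*(-34))*(1/19)) = 1/(((31/(-2 + (-1 + 0)))*(-34))*(1/19)) = 1/(((31/(-2 - 1))*(-34))*(1/19)) = 1/(((31/(-3))*(-34))*(1/19)) = 1/(((31*(-⅓))*(-34))*(1/19)) = 1/(-31/3*(-34)*(1/19)) = 1/((1054/3)*(1/19)) = 1/(1054/57) = 57/1054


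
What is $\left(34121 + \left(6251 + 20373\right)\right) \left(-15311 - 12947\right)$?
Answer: $-1716532210$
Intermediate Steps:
$\left(34121 + \left(6251 + 20373\right)\right) \left(-15311 - 12947\right) = \left(34121 + 26624\right) \left(-28258\right) = 60745 \left(-28258\right) = -1716532210$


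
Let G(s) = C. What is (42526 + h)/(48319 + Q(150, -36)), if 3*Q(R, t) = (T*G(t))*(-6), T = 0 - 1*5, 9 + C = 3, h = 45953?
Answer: 88479/48259 ≈ 1.8334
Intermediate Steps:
C = -6 (C = -9 + 3 = -6)
G(s) = -6
T = -5 (T = 0 - 5 = -5)
Q(R, t) = -60 (Q(R, t) = (-5*(-6)*(-6))/3 = (30*(-6))/3 = (⅓)*(-180) = -60)
(42526 + h)/(48319 + Q(150, -36)) = (42526 + 45953)/(48319 - 60) = 88479/48259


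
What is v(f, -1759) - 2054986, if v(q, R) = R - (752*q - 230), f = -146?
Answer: -1946723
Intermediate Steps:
v(q, R) = 230 + R - 752*q (v(q, R) = R - (-230 + 752*q) = R + (230 - 752*q) = 230 + R - 752*q)
v(f, -1759) - 2054986 = (230 - 1759 - 752*(-146)) - 2054986 = (230 - 1759 + 109792) - 2054986 = 108263 - 2054986 = -1946723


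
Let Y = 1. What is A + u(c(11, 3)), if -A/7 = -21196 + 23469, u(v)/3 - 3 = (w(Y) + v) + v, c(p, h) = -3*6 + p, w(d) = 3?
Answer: -15935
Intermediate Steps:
c(p, h) = -18 + p
u(v) = 18 + 6*v (u(v) = 9 + 3*((3 + v) + v) = 9 + 3*(3 + 2*v) = 9 + (9 + 6*v) = 18 + 6*v)
A = -15911 (A = -7*(-21196 + 23469) = -7*2273 = -15911)
A + u(c(11, 3)) = -15911 + (18 + 6*(-18 + 11)) = -15911 + (18 + 6*(-7)) = -15911 + (18 - 42) = -15911 - 24 = -15935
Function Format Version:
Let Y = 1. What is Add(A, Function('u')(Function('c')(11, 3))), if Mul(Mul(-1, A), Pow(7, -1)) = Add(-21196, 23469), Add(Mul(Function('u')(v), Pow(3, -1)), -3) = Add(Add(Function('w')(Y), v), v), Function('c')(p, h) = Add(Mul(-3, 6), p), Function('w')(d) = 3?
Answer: -15935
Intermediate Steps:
Function('c')(p, h) = Add(-18, p)
Function('u')(v) = Add(18, Mul(6, v)) (Function('u')(v) = Add(9, Mul(3, Add(Add(3, v), v))) = Add(9, Mul(3, Add(3, Mul(2, v)))) = Add(9, Add(9, Mul(6, v))) = Add(18, Mul(6, v)))
A = -15911 (A = Mul(-7, Add(-21196, 23469)) = Mul(-7, 2273) = -15911)
Add(A, Function('u')(Function('c')(11, 3))) = Add(-15911, Add(18, Mul(6, Add(-18, 11)))) = Add(-15911, Add(18, Mul(6, -7))) = Add(-15911, Add(18, -42)) = Add(-15911, -24) = -15935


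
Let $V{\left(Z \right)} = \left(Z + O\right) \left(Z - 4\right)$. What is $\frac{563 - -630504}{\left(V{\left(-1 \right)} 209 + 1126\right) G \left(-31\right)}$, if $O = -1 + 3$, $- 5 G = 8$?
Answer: $\frac{101785}{648} \approx 157.08$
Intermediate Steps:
$G = - \frac{8}{5}$ ($G = \left(- \frac{1}{5}\right) 8 = - \frac{8}{5} \approx -1.6$)
$O = 2$
$V{\left(Z \right)} = \left(-4 + Z\right) \left(2 + Z\right)$ ($V{\left(Z \right)} = \left(Z + 2\right) \left(Z - 4\right) = \left(2 + Z\right) \left(-4 + Z\right) = \left(-4 + Z\right) \left(2 + Z\right)$)
$\frac{563 - -630504}{\left(V{\left(-1 \right)} 209 + 1126\right) G \left(-31\right)} = \frac{563 - -630504}{\left(\left(-8 + \left(-1\right)^{2} - -2\right) 209 + 1126\right) \left(\left(- \frac{8}{5}\right) \left(-31\right)\right)} = \frac{563 + 630504}{\left(\left(-8 + 1 + 2\right) 209 + 1126\right) \frac{248}{5}} = \frac{631067}{\left(\left(-5\right) 209 + 1126\right) \frac{248}{5}} = \frac{631067}{\left(-1045 + 1126\right) \frac{248}{5}} = \frac{631067}{81 \cdot \frac{248}{5}} = \frac{631067}{\frac{20088}{5}} = 631067 \cdot \frac{5}{20088} = \frac{101785}{648}$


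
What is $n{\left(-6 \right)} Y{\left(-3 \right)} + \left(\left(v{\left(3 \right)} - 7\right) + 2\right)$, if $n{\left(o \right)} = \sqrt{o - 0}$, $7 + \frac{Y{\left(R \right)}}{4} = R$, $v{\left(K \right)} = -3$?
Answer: $-8 - 40 i \sqrt{6} \approx -8.0 - 97.98 i$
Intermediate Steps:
$Y{\left(R \right)} = -28 + 4 R$
$n{\left(o \right)} = \sqrt{o}$ ($n{\left(o \right)} = \sqrt{o + \left(-1 + 1\right)} = \sqrt{o + 0} = \sqrt{o}$)
$n{\left(-6 \right)} Y{\left(-3 \right)} + \left(\left(v{\left(3 \right)} - 7\right) + 2\right) = \sqrt{-6} \left(-28 + 4 \left(-3\right)\right) + \left(\left(-3 - 7\right) + 2\right) = i \sqrt{6} \left(-28 - 12\right) + \left(-10 + 2\right) = i \sqrt{6} \left(-40\right) - 8 = - 40 i \sqrt{6} - 8 = -8 - 40 i \sqrt{6}$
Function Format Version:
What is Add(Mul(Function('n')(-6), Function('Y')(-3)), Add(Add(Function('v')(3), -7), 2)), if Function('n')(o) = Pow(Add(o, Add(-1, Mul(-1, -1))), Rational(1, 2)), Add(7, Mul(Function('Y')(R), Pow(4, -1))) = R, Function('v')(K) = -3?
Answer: Add(-8, Mul(-40, I, Pow(6, Rational(1, 2)))) ≈ Add(-8.0000, Mul(-97.980, I))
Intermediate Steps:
Function('Y')(R) = Add(-28, Mul(4, R))
Function('n')(o) = Pow(o, Rational(1, 2)) (Function('n')(o) = Pow(Add(o, Add(-1, 1)), Rational(1, 2)) = Pow(Add(o, 0), Rational(1, 2)) = Pow(o, Rational(1, 2)))
Add(Mul(Function('n')(-6), Function('Y')(-3)), Add(Add(Function('v')(3), -7), 2)) = Add(Mul(Pow(-6, Rational(1, 2)), Add(-28, Mul(4, -3))), Add(Add(-3, -7), 2)) = Add(Mul(Mul(I, Pow(6, Rational(1, 2))), Add(-28, -12)), Add(-10, 2)) = Add(Mul(Mul(I, Pow(6, Rational(1, 2))), -40), -8) = Add(Mul(-40, I, Pow(6, Rational(1, 2))), -8) = Add(-8, Mul(-40, I, Pow(6, Rational(1, 2))))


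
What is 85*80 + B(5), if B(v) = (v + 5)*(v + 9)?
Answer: 6940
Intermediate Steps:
B(v) = (5 + v)*(9 + v)
85*80 + B(5) = 85*80 + (45 + 5**2 + 14*5) = 6800 + (45 + 25 + 70) = 6800 + 140 = 6940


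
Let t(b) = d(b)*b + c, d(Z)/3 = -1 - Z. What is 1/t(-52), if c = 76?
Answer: -1/7880 ≈ -0.00012690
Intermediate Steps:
d(Z) = -3 - 3*Z (d(Z) = 3*(-1 - Z) = -3 - 3*Z)
t(b) = 76 + b*(-3 - 3*b) (t(b) = (-3 - 3*b)*b + 76 = b*(-3 - 3*b) + 76 = 76 + b*(-3 - 3*b))
1/t(-52) = 1/(76 - 3*(-52)*(1 - 52)) = 1/(76 - 3*(-52)*(-51)) = 1/(76 - 7956) = 1/(-7880) = -1/7880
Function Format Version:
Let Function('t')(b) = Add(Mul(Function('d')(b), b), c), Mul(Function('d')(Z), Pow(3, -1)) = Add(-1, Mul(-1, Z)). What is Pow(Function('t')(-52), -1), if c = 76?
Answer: Rational(-1, 7880) ≈ -0.00012690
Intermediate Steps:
Function('d')(Z) = Add(-3, Mul(-3, Z)) (Function('d')(Z) = Mul(3, Add(-1, Mul(-1, Z))) = Add(-3, Mul(-3, Z)))
Function('t')(b) = Add(76, Mul(b, Add(-3, Mul(-3, b)))) (Function('t')(b) = Add(Mul(Add(-3, Mul(-3, b)), b), 76) = Add(Mul(b, Add(-3, Mul(-3, b))), 76) = Add(76, Mul(b, Add(-3, Mul(-3, b)))))
Pow(Function('t')(-52), -1) = Pow(Add(76, Mul(-3, -52, Add(1, -52))), -1) = Pow(Add(76, Mul(-3, -52, -51)), -1) = Pow(Add(76, -7956), -1) = Pow(-7880, -1) = Rational(-1, 7880)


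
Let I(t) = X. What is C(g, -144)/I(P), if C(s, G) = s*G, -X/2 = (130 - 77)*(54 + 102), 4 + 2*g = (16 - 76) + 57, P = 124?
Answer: -21/689 ≈ -0.030479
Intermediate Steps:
g = -7/2 (g = -2 + ((16 - 76) + 57)/2 = -2 + (-60 + 57)/2 = -2 + (1/2)*(-3) = -2 - 3/2 = -7/2 ≈ -3.5000)
X = -16536 (X = -2*(130 - 77)*(54 + 102) = -106*156 = -2*8268 = -16536)
C(s, G) = G*s
I(t) = -16536
C(g, -144)/I(P) = -144*(-7/2)/(-16536) = 504*(-1/16536) = -21/689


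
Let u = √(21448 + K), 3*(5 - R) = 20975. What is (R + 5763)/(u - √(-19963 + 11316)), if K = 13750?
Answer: -3671/(3*√35198 - 3*I*√8647) ≈ -5.236 - 2.5952*I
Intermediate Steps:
R = -20960/3 (R = 5 - ⅓*20975 = 5 - 20975/3 = -20960/3 ≈ -6986.7)
u = √35198 (u = √(21448 + 13750) = √35198 ≈ 187.61)
(R + 5763)/(u - √(-19963 + 11316)) = (-20960/3 + 5763)/(√35198 - √(-19963 + 11316)) = -3671/(3*(√35198 - √(-8647))) = -3671/(3*(√35198 - I*√8647))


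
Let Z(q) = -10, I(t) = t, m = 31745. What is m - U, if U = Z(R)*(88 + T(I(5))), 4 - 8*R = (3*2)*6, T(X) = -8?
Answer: 32545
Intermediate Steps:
R = -4 (R = ½ - 3*2*6/8 = ½ - 3*6/4 = ½ - ⅛*36 = ½ - 9/2 = -4)
U = -800 (U = -10*(88 - 8) = -10*80 = -800)
m - U = 31745 - 1*(-800) = 31745 + 800 = 32545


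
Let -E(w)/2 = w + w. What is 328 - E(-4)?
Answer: 312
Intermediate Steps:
E(w) = -4*w (E(w) = -2*(w + w) = -4*w)
328 - E(-4) = 328 - (-4)*(-4) = 328 - 1*16 = 328 - 16 = 312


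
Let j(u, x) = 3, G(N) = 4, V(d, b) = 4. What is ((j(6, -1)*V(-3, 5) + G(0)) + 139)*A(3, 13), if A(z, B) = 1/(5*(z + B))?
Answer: 31/16 ≈ 1.9375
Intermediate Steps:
A(z, B) = 1/(5*B + 5*z) (A(z, B) = 1/(5*(B + z)) = 1/(5*B + 5*z))
((j(6, -1)*V(-3, 5) + G(0)) + 139)*A(3, 13) = ((3*4 + 4) + 139)*(1/(5*(13 + 3))) = ((12 + 4) + 139)*((1/5)/16) = (16 + 139)*((1/5)*(1/16)) = 155*(1/80) = 31/16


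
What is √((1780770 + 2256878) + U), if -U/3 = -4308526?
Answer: √16963226 ≈ 4118.6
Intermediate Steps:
U = 12925578 (U = -3*(-4308526) = 12925578)
√((1780770 + 2256878) + U) = √((1780770 + 2256878) + 12925578) = √(4037648 + 12925578) = √16963226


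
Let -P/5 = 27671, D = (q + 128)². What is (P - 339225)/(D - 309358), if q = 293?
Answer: 477580/132117 ≈ 3.6148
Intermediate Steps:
D = 177241 (D = (293 + 128)² = 421² = 177241)
P = -138355 (P = -5*27671 = -138355)
(P - 339225)/(D - 309358) = (-138355 - 339225)/(177241 - 309358) = -477580/(-132117) = -477580*(-1/132117) = 477580/132117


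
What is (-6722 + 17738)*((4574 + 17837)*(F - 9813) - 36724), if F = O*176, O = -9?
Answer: -2814091079256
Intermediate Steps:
F = -1584 (F = -9*176 = -1584)
(-6722 + 17738)*((4574 + 17837)*(F - 9813) - 36724) = (-6722 + 17738)*((4574 + 17837)*(-1584 - 9813) - 36724) = 11016*(22411*(-11397) - 36724) = 11016*(-255418167 - 36724) = 11016*(-255454891) = -2814091079256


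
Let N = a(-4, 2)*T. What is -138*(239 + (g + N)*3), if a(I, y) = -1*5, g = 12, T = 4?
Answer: -29670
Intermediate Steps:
a(I, y) = -5
N = -20 (N = -5*4 = -20)
-138*(239 + (g + N)*3) = -138*(239 + (12 - 20)*3) = -138*(239 - 8*3) = -138*(239 - 24) = -138*215 = -29670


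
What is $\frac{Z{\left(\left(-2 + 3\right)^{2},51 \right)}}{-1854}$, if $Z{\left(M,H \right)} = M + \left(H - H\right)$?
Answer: $- \frac{1}{1854} \approx -0.00053937$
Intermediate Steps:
$Z{\left(M,H \right)} = M$ ($Z{\left(M,H \right)} = M + 0 = M$)
$\frac{Z{\left(\left(-2 + 3\right)^{2},51 \right)}}{-1854} = \frac{\left(-2 + 3\right)^{2}}{-1854} = 1^{2} \left(- \frac{1}{1854}\right) = 1 \left(- \frac{1}{1854}\right) = - \frac{1}{1854}$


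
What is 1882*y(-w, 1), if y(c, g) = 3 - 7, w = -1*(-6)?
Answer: -7528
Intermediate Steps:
w = 6
y(c, g) = -4
1882*y(-w, 1) = 1882*(-4) = -7528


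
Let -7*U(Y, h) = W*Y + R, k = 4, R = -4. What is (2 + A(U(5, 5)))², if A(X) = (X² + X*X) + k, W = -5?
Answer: 3904576/2401 ≈ 1626.2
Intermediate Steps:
U(Y, h) = 4/7 + 5*Y/7 (U(Y, h) = -(-5*Y - 4)/7 = -(-4 - 5*Y)/7 = 4/7 + 5*Y/7)
A(X) = 4 + 2*X² (A(X) = (X² + X*X) + 4 = (X² + X²) + 4 = 2*X² + 4 = 4 + 2*X²)
(2 + A(U(5, 5)))² = (2 + (4 + 2*(4/7 + (5/7)*5)²))² = (2 + (4 + 2*(4/7 + 25/7)²))² = (2 + (4 + 2*(29/7)²))² = (2 + (4 + 2*(841/49)))² = (2 + (4 + 1682/49))² = (2 + 1878/49)² = (1976/49)² = 3904576/2401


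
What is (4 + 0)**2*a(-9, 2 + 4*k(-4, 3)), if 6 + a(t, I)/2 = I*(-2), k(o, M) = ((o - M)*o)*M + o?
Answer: -20800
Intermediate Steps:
k(o, M) = o + M*o*(o - M) (k(o, M) = (o*(o - M))*M + o = M*o*(o - M) + o = o + M*o*(o - M))
a(t, I) = -12 - 4*I (a(t, I) = -12 + 2*(I*(-2)) = -12 + 2*(-2*I) = -12 - 4*I)
(4 + 0)**2*a(-9, 2 + 4*k(-4, 3)) = (4 + 0)**2*(-12 - 4*(2 + 4*(-4*(1 - 1*3**2 + 3*(-4))))) = 4**2*(-12 - 4*(2 + 4*(-4*(1 - 1*9 - 12)))) = 16*(-12 - 4*(2 + 4*(-4*(1 - 9 - 12)))) = 16*(-12 - 4*(2 + 4*(-4*(-20)))) = 16*(-12 - 4*(2 + 4*80)) = 16*(-12 - 4*(2 + 320)) = 16*(-12 - 4*322) = 16*(-12 - 1288) = 16*(-1300) = -20800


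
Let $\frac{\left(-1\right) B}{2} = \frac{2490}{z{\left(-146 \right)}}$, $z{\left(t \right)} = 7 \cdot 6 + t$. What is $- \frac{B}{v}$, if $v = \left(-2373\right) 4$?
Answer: $\frac{415}{82264} \approx 0.0050447$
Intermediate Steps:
$z{\left(t \right)} = 42 + t$
$B = \frac{1245}{26}$ ($B = - 2 \frac{2490}{42 - 146} = - 2 \frac{2490}{-104} = - 2 \cdot 2490 \left(- \frac{1}{104}\right) = \left(-2\right) \left(- \frac{1245}{52}\right) = \frac{1245}{26} \approx 47.885$)
$v = -9492$
$- \frac{B}{v} = - \frac{1245}{26 \left(-9492\right)} = - \frac{1245 \left(-1\right)}{26 \cdot 9492} = \left(-1\right) \left(- \frac{415}{82264}\right) = \frac{415}{82264}$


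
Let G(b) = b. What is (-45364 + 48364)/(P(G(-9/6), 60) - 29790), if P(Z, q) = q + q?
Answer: -100/989 ≈ -0.10111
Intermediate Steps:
P(Z, q) = 2*q
(-45364 + 48364)/(P(G(-9/6), 60) - 29790) = (-45364 + 48364)/(2*60 - 29790) = 3000/(120 - 29790) = 3000/(-29670) = 3000*(-1/29670) = -100/989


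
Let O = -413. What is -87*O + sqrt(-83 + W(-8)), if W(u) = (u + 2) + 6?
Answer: 35931 + I*sqrt(83) ≈ 35931.0 + 9.1104*I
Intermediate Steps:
W(u) = 8 + u (W(u) = (2 + u) + 6 = 8 + u)
-87*O + sqrt(-83 + W(-8)) = -87*(-413) + sqrt(-83 + (8 - 8)) = 35931 + sqrt(-83 + 0) = 35931 + sqrt(-83) = 35931 + I*sqrt(83)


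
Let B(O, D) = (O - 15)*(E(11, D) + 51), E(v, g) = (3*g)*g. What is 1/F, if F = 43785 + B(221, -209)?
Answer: 1/27049149 ≈ 3.6970e-8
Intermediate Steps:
E(v, g) = 3*g**2
B(O, D) = (-15 + O)*(51 + 3*D**2) (B(O, D) = (O - 15)*(3*D**2 + 51) = (-15 + O)*(51 + 3*D**2))
F = 27049149 (F = 43785 + (-765 - 45*(-209)**2 + 51*221 + 3*221*(-209)**2) = 43785 + (-765 - 45*43681 + 11271 + 3*221*43681) = 43785 + (-765 - 1965645 + 11271 + 28960503) = 43785 + 27005364 = 27049149)
1/F = 1/27049149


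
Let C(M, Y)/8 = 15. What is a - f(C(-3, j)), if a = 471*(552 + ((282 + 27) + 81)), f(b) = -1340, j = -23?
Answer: 445022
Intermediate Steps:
C(M, Y) = 120 (C(M, Y) = 8*15 = 120)
a = 443682 (a = 471*(552 + (309 + 81)) = 471*(552 + 390) = 471*942 = 443682)
a - f(C(-3, j)) = 443682 - 1*(-1340) = 443682 + 1340 = 445022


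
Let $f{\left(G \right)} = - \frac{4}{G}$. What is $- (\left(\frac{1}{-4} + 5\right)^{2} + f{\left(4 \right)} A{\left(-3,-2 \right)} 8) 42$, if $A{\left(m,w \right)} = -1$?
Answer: $- \frac{10269}{8} \approx -1283.6$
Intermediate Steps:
$- (\left(\frac{1}{-4} + 5\right)^{2} + f{\left(4 \right)} A{\left(-3,-2 \right)} 8) 42 = - (\left(\frac{1}{-4} + 5\right)^{2} + - \frac{4}{4} \left(-1\right) 8) 42 = - (\left(- \frac{1}{4} + 5\right)^{2} + \left(-4\right) \frac{1}{4} \left(-1\right) 8) 42 = - (\left(\frac{19}{4}\right)^{2} + \left(-1\right) \left(-1\right) 8) 42 = - (\frac{361}{16} + 1 \cdot 8) 42 = - (\frac{361}{16} + 8) 42 = \left(-1\right) \frac{489}{16} \cdot 42 = \left(- \frac{489}{16}\right) 42 = - \frac{10269}{8}$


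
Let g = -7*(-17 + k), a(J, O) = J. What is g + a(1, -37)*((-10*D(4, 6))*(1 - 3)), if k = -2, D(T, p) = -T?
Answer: 53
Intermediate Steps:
g = 133 (g = -7*(-17 - 2) = -7*(-19) = 133)
g + a(1, -37)*((-10*D(4, 6))*(1 - 3)) = 133 + 1*((-(-10)*4)*(1 - 3)) = 133 + 1*(-10*(-4)*(-2)) = 133 + 1*(40*(-2)) = 133 + 1*(-80) = 133 - 80 = 53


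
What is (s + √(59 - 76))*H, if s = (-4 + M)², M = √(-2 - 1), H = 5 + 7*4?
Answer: 33*(4 - I*√3)² + 33*I*√17 ≈ 429.0 - 321.2*I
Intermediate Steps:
H = 33 (H = 5 + 28 = 33)
M = I*√3 (M = √(-3) = I*√3 ≈ 1.732*I)
s = (-4 + I*√3)² ≈ 13.0 - 13.856*I
(s + √(59 - 76))*H = ((4 - I*√3)² + √(59 - 76))*33 = ((4 - I*√3)² + √(-17))*33 = ((4 - I*√3)² + I*√17)*33 = 33*(4 - I*√3)² + 33*I*√17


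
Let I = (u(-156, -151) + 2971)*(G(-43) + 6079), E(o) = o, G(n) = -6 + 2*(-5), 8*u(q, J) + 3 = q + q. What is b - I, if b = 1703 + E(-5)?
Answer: -142181955/8 ≈ -1.7773e+7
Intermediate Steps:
u(q, J) = -3/8 + q/4 (u(q, J) = -3/8 + (q + q)/8 = -3/8 + (2*q)/8 = -3/8 + q/4)
G(n) = -16 (G(n) = -6 - 10 = -16)
b = 1698 (b = 1703 - 5 = 1698)
I = 142195539/8 (I = ((-3/8 + (¼)*(-156)) + 2971)*(-16 + 6079) = ((-3/8 - 39) + 2971)*6063 = (-315/8 + 2971)*6063 = (23453/8)*6063 = 142195539/8 ≈ 1.7774e+7)
b - I = 1698 - 1*142195539/8 = 1698 - 142195539/8 = -142181955/8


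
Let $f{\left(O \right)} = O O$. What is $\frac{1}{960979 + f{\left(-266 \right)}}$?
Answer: $\frac{1}{1031735} \approx 9.6924 \cdot 10^{-7}$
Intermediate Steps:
$f{\left(O \right)} = O^{2}$
$\frac{1}{960979 + f{\left(-266 \right)}} = \frac{1}{960979 + \left(-266\right)^{2}} = \frac{1}{960979 + 70756} = \frac{1}{1031735}$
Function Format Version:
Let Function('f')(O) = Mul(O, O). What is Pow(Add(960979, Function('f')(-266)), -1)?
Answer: Rational(1, 1031735) ≈ 9.6924e-7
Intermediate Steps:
Function('f')(O) = Pow(O, 2)
Pow(Add(960979, Function('f')(-266)), -1) = Pow(Add(960979, Pow(-266, 2)), -1) = Pow(Add(960979, 70756), -1) = Pow(1031735, -1) = Rational(1, 1031735)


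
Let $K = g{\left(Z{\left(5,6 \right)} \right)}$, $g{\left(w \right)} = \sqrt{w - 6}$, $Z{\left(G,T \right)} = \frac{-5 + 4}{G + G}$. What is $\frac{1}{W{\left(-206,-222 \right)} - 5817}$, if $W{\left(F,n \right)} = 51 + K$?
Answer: $- \frac{57660}{332467621} - \frac{i \sqrt{610}}{332467621} \approx -0.00017343 - 7.4287 \cdot 10^{-8} i$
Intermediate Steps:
$Z{\left(G,T \right)} = - \frac{1}{2 G}$
$g{\left(w \right)} = \sqrt{-6 + w}$
$K = \frac{i \sqrt{610}}{10}$ ($K = \sqrt{-6 - \frac{1}{2 \cdot 5}} = \sqrt{-6 - \frac{1}{10}} = \sqrt{- \frac{61}{10}} = \frac{i \sqrt{610}}{10} \approx 2.4698 i$)
$W{\left(F,n \right)} = 51 + \frac{i \sqrt{610}}{10}$
$\frac{1}{W{\left(-206,-222 \right)} - 5817} = \frac{1}{\left(51 + \frac{i \sqrt{610}}{10}\right) - 5817} = \frac{1}{-5766 + \frac{i \sqrt{610}}{10}}$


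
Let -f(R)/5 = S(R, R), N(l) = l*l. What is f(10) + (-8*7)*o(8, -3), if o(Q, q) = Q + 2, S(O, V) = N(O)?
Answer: -1060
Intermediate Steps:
N(l) = l²
S(O, V) = O²
o(Q, q) = 2 + Q
f(R) = -5*R²
f(10) + (-8*7)*o(8, -3) = -5*10² + (-8*7)*(2 + 8) = -5*100 - 56*10 = -500 - 560 = -1060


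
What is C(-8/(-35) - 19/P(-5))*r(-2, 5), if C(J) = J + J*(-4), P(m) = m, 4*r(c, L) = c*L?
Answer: 423/14 ≈ 30.214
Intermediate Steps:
r(c, L) = L*c/4 (r(c, L) = (c*L)/4 = (L*c)/4 = L*c/4)
C(J) = -3*J (C(J) = J - 4*J = -3*J)
C(-8/(-35) - 19/P(-5))*r(-2, 5) = (-3*(-8/(-35) - 19/(-5)))*((¼)*5*(-2)) = -3*(-8*(-1/35) - 19*(-⅕))*(-5/2) = -3*(8/35 + 19/5)*(-5/2) = -3*141/35*(-5/2) = -423/35*(-5/2) = 423/14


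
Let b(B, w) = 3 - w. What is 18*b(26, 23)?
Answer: -360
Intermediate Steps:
18*b(26, 23) = 18*(3 - 1*23) = 18*(3 - 23) = 18*(-20) = -360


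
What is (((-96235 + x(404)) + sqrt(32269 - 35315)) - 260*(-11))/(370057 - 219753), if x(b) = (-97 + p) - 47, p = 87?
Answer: -11679/18788 + I*sqrt(3046)/150304 ≈ -0.62162 + 0.00036719*I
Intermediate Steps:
x(b) = -57 (x(b) = (-97 + 87) - 47 = -10 - 47 = -57)
(((-96235 + x(404)) + sqrt(32269 - 35315)) - 260*(-11))/(370057 - 219753) = (((-96235 - 57) + sqrt(32269 - 35315)) - 260*(-11))/(370057 - 219753) = ((-96292 + sqrt(-3046)) + 2860)/150304 = ((-96292 + I*sqrt(3046)) + 2860)*(1/150304) = (-93432 + I*sqrt(3046))*(1/150304) = -11679/18788 + I*sqrt(3046)/150304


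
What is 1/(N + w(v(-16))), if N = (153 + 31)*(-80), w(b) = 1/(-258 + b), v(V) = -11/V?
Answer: -4117/60602256 ≈ -6.7935e-5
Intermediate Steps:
N = -14720 (N = 184*(-80) = -14720)
1/(N + w(v(-16))) = 1/(-14720 + 1/(-258 - 11/(-16))) = 1/(-14720 + 1/(-258 - 11*(-1/16))) = 1/(-14720 + 1/(-258 + 11/16)) = 1/(-14720 + 1/(-4117/16)) = 1/(-14720 - 16/4117) = 1/(-60602256/4117) = -4117/60602256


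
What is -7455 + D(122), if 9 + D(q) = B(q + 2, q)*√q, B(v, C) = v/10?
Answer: -7464 + 62*√122/5 ≈ -7327.0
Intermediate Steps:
B(v, C) = v/10 (B(v, C) = v*(⅒) = v/10)
D(q) = -9 + √q*(⅕ + q/10) (D(q) = -9 + ((q + 2)/10)*√q = -9 + ((2 + q)/10)*√q = -9 + (⅕ + q/10)*√q = -9 + √q*(⅕ + q/10))
-7455 + D(122) = -7455 + (-9 + √122*(2 + 122)/10) = -7455 + (-9 + (⅒)*√122*124) = -7455 + (-9 + 62*√122/5) = -7464 + 62*√122/5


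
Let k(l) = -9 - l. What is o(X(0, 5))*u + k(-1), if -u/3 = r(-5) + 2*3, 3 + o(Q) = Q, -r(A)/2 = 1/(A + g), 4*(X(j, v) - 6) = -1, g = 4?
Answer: -74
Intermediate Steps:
X(j, v) = 23/4 (X(j, v) = 6 + (¼)*(-1) = 6 - ¼ = 23/4)
r(A) = -2/(4 + A) (r(A) = -2/(A + 4) = -2/(4 + A))
o(Q) = -3 + Q
u = -24 (u = -3*(-2/(4 - 5) + 2*3) = -3*(-2/(-1) + 6) = -3*(-2*(-1) + 6) = -3*(2 + 6) = -3*8 = -24)
o(X(0, 5))*u + k(-1) = (-3 + 23/4)*(-24) + (-9 - 1*(-1)) = (11/4)*(-24) + (-9 + 1) = -66 - 8 = -74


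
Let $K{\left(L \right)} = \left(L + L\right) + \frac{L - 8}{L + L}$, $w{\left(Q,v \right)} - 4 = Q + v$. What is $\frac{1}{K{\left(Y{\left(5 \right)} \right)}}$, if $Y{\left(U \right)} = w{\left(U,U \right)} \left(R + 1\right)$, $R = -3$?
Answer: $- \frac{14}{775} \approx -0.018065$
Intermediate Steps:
$w{\left(Q,v \right)} = 4 + Q + v$ ($w{\left(Q,v \right)} = 4 + \left(Q + v\right) = 4 + Q + v$)
$Y{\left(U \right)} = -8 - 4 U$ ($Y{\left(U \right)} = \left(4 + U + U\right) \left(-3 + 1\right) = \left(4 + 2 U\right) \left(-2\right) = -8 - 4 U$)
$K{\left(L \right)} = 2 L + \frac{-8 + L}{2 L}$
$\frac{1}{K{\left(Y{\left(5 \right)} \right)}} = \frac{1}{\frac{1}{2} - \frac{4}{-8 - 20} + 2 \left(-8 - 20\right)} = \frac{1}{\frac{1}{2} - \frac{4}{-28} + 2 \left(-28\right)} = \frac{1}{\frac{1}{2} - - \frac{1}{7} - 56} = \frac{1}{\frac{1}{2} + \frac{1}{7} - 56} = \frac{1}{- \frac{775}{14}} = - \frac{14}{775}$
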